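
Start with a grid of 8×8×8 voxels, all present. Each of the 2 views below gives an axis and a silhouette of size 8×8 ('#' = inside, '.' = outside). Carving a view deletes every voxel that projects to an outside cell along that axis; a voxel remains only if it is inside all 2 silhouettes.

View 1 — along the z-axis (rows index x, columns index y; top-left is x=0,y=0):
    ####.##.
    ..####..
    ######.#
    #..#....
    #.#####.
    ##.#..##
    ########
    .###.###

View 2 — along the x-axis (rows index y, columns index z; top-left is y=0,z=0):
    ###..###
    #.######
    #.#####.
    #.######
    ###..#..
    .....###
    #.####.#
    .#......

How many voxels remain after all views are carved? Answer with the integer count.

initial block: 8^3 = 512
V1 z: intersect with XY mask (44 set) -- 352 left
V2 x: intersect with YZ mask (40 set) -- 231 left

231 voxels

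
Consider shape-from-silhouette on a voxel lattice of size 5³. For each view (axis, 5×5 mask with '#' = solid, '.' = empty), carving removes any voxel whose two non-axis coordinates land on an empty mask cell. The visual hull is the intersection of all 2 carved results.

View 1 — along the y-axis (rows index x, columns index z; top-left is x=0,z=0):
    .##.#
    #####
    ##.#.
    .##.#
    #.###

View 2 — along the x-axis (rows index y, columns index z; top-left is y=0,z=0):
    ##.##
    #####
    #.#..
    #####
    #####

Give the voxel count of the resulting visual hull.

|visual hull| = 75

full grid |V| = 125
carve view 1 (along y, XZ-mask fill 18/25): 90 voxels remain
carve view 2 (along x, YZ-mask fill 21/25): 75 voxels remain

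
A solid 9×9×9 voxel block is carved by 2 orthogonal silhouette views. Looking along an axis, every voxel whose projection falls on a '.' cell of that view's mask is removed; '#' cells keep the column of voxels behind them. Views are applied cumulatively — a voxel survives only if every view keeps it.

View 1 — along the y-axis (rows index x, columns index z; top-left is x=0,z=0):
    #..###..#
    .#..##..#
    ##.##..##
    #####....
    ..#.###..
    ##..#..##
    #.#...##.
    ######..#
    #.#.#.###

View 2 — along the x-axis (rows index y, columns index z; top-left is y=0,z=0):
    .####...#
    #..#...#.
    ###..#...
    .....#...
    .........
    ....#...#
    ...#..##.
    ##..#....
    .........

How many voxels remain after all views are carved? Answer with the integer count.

start: 9×9×9 = 729 voxels
V1 y: intersect with XZ mask (46 set) -- 414 left
V2 x: intersect with YZ mask (21 set) -- 113 left

voxel count = 113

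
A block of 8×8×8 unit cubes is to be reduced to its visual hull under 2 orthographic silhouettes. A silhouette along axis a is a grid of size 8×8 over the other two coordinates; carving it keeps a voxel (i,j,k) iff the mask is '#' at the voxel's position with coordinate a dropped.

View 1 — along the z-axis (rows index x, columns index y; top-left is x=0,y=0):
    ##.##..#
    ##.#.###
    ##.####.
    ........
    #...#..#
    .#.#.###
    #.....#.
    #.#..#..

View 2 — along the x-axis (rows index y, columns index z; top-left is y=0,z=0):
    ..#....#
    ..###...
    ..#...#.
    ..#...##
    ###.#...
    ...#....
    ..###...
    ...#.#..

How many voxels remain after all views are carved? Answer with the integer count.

|visual hull| = 74

before carving: 512 voxels (8×8×8)
[1] z-view keeps 30 columns → grid now 240
[2] x-view keeps 20 columns → grid now 74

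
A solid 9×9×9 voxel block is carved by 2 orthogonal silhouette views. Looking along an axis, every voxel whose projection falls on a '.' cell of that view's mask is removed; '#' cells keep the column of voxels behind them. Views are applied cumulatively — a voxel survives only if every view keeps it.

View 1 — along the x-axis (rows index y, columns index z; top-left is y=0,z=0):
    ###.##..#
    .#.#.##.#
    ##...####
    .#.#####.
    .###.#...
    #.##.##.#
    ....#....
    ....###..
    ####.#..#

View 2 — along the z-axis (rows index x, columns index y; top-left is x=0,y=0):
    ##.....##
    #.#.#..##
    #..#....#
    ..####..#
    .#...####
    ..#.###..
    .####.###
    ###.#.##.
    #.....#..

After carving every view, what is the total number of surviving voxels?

initial block: 9^3 = 729
V1 x: intersect with YZ mask (43 set) -- 387 left
V2 z: intersect with XY mask (41 set) -- 192 left

voxel count = 192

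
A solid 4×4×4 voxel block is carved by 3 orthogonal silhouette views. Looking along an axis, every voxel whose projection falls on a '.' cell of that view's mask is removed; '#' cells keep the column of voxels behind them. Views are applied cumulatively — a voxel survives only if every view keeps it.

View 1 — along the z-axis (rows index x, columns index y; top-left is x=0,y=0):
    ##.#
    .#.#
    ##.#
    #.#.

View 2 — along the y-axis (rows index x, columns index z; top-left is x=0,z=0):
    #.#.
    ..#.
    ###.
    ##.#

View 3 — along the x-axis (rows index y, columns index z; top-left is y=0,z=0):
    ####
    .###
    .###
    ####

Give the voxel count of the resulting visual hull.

|visual hull| = 20

initial block: 4^3 = 64
V1 z: intersect with XY mask (10 set) -- 40 left
V2 y: intersect with XZ mask (9 set) -- 23 left
V3 x: intersect with YZ mask (14 set) -- 20 left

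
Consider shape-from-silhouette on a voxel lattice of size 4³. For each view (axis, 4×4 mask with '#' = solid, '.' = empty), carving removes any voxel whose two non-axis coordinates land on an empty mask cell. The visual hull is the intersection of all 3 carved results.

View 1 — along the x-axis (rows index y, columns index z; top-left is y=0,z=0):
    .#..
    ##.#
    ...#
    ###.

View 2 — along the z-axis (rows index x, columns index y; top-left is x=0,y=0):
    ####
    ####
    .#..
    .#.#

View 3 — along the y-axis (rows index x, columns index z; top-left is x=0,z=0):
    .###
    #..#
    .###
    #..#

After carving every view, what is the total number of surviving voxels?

remaining voxels: 15

before carving: 64 voxels (4×4×4)
carve view 1 (along x, YZ-mask fill 8/16): 32 voxels remain
carve view 2 (along z, XY-mask fill 11/16): 25 voxels remain
carve view 3 (along y, XZ-mask fill 10/16): 15 voxels remain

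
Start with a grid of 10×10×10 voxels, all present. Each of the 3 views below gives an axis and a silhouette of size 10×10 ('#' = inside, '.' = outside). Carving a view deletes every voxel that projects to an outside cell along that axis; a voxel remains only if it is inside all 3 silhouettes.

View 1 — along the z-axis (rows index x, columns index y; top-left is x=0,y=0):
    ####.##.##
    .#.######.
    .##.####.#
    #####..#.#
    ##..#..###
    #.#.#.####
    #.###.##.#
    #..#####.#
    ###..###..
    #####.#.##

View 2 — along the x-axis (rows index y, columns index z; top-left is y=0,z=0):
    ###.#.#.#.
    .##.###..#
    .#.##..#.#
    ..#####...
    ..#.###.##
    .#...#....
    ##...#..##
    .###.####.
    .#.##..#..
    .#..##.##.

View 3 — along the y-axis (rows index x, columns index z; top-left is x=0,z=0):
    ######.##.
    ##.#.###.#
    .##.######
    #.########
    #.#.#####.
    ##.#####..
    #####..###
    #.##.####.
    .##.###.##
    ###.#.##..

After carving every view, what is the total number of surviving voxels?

282 voxels

full grid |V| = 1000
after view 1 [z-axis, 70 of 100 cells solid] → remaining = 700
after view 2 [x-axis, 51 of 100 cells solid] → remaining = 369
after view 3 [y-axis, 74 of 100 cells solid] → remaining = 282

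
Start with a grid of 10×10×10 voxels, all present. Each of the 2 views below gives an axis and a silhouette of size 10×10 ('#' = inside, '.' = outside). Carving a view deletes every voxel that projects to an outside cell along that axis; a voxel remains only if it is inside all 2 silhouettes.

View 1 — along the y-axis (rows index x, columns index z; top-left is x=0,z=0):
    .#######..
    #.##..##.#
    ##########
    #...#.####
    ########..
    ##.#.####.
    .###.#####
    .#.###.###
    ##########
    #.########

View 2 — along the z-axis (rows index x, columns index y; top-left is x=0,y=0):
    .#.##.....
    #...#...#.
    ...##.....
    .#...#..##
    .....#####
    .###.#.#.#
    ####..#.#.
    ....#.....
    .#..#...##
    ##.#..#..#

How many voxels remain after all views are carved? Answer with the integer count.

full grid |V| = 1000
carve view 1 (along y, XZ-mask fill 78/100): 780 voxels remain
carve view 2 (along z, XY-mask fill 39/100): 305 voxels remain

305 voxels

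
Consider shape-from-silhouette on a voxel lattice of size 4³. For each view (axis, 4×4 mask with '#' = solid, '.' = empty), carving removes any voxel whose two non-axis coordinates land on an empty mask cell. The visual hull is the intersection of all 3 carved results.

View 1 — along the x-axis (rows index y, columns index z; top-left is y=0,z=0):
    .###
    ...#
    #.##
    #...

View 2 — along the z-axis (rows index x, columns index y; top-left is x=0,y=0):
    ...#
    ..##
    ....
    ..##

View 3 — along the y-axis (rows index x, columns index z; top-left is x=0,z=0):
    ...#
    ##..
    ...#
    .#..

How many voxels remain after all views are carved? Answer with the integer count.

voxel count = 2

initial block: 4^3 = 64
[1] x-view keeps 8 columns → grid now 32
[2] z-view keeps 5 columns → grid now 9
[3] y-view keeps 5 columns → grid now 2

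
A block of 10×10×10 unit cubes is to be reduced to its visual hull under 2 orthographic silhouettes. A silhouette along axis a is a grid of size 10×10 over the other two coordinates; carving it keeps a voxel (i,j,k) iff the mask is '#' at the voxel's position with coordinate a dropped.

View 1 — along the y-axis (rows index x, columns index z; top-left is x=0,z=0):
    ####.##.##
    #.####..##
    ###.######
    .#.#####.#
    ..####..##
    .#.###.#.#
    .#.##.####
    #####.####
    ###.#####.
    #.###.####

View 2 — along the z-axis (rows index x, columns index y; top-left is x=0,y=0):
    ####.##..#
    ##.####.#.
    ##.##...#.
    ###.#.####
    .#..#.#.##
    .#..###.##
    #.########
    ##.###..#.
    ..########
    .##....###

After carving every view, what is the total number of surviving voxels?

493 voxels

full grid |V| = 1000
  1. axis=1 (XZ plane), |mask|=75  ⇒  voxels=750
  2. axis=2 (XY plane), |mask|=66  ⇒  voxels=493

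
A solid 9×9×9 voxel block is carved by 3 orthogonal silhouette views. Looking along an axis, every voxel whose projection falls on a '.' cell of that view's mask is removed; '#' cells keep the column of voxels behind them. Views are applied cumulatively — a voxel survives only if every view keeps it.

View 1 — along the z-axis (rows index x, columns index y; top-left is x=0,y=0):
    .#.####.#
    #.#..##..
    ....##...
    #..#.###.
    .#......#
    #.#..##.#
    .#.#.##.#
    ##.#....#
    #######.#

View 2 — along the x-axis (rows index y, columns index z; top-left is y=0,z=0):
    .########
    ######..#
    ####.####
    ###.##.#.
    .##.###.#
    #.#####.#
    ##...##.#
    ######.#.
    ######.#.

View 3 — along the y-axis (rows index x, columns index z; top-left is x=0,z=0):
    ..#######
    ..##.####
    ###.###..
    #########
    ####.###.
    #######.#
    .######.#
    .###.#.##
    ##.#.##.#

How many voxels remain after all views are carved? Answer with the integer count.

216 voxels

before carving: 729 voxels (9×9×9)
  1. axis=2 (XY plane), |mask|=41  ⇒  voxels=369
  2. axis=0 (YZ plane), |mask|=61  ⇒  voxels=275
  3. axis=1 (XZ plane), |mask|=62  ⇒  voxels=216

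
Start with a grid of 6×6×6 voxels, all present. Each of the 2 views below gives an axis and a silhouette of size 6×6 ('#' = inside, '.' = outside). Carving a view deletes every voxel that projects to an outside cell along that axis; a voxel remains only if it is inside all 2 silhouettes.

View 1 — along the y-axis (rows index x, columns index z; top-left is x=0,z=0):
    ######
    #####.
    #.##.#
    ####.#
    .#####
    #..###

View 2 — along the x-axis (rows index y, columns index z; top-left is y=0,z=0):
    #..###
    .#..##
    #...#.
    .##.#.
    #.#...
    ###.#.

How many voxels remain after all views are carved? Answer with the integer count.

83 voxels

start: 6×6×6 = 216 voxels
after view 1 [y-axis, 29 of 36 cells solid] → remaining = 174
after view 2 [x-axis, 18 of 36 cells solid] → remaining = 83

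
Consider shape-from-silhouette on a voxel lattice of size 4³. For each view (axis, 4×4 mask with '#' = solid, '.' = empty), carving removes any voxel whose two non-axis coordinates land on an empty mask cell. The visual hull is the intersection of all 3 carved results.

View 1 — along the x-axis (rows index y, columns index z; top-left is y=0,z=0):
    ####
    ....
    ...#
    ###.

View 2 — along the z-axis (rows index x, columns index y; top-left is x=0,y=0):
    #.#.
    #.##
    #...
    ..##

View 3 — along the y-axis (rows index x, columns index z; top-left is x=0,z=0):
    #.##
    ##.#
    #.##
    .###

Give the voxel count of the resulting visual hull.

remaining voxels: 16

initial block: 4^3 = 64
carve view 1 (along x, YZ-mask fill 8/16): 32 voxels remain
carve view 2 (along z, XY-mask fill 8/16): 21 voxels remain
carve view 3 (along y, XZ-mask fill 12/16): 16 voxels remain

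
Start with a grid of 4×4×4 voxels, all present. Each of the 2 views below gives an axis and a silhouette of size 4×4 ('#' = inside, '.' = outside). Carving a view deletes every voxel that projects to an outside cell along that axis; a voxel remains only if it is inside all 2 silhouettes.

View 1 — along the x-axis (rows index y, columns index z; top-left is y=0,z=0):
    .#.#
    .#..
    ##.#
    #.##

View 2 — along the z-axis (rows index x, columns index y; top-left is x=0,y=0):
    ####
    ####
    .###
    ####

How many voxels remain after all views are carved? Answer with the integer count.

34 voxels

full grid |V| = 64
[1] x-view keeps 9 columns → grid now 36
[2] z-view keeps 15 columns → grid now 34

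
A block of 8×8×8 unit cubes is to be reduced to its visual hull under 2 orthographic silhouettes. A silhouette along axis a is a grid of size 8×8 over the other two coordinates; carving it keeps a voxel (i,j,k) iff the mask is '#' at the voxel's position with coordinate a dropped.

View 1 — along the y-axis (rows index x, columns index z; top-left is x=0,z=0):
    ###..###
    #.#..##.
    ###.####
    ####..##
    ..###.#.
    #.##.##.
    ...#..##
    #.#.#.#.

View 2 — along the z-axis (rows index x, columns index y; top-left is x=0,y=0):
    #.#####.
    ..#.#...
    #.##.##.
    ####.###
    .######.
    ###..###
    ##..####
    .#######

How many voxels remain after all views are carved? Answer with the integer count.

221 voxels

full grid |V| = 512
step 1: project along y, AND mask (39/64) → |grid| = 312
step 2: project along z, AND mask (45/64) → |grid| = 221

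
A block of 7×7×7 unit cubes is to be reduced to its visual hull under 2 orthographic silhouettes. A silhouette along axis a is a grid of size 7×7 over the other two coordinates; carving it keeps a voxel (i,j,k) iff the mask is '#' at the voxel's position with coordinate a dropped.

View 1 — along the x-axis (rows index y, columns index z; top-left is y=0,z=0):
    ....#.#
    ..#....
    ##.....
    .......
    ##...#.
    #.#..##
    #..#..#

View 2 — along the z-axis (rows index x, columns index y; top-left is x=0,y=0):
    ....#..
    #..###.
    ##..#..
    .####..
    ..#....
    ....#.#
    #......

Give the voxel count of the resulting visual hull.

before carving: 343 voxels (7×7×7)
[1] x-view keeps 15 columns → grid now 105
[2] z-view keeps 16 columns → grid now 34

remaining voxels: 34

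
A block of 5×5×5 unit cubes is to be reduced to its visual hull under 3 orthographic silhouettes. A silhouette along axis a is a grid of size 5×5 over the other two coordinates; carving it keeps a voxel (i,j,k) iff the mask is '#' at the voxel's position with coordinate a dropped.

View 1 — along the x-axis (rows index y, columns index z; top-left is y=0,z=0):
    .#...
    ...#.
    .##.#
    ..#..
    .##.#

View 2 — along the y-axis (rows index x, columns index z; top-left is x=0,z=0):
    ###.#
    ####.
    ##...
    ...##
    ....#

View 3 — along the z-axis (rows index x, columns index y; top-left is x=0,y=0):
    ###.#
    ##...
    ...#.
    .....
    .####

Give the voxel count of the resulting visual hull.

full grid |V| = 125
  1. axis=0 (YZ plane), |mask|=9  ⇒  voxels=45
  2. axis=1 (XZ plane), |mask|=13  ⇒  voxels=23
  3. axis=2 (XY plane), |mask|=11  ⇒  voxels=11

remaining voxels: 11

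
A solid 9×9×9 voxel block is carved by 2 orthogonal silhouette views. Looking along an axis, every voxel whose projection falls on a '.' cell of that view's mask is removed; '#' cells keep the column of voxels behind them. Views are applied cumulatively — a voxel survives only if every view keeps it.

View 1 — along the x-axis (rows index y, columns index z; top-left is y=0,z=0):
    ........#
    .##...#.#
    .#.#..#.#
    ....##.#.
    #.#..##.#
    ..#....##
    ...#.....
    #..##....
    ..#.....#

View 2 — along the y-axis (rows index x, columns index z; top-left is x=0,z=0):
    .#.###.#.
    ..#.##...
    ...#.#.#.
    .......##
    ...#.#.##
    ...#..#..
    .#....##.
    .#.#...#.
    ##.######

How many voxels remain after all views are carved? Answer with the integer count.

voxel count = 89

before carving: 729 voxels (9×9×9)
  1. axis=0 (YZ plane), |mask|=26  ⇒  voxels=234
  2. axis=1 (XZ plane), |mask|=33  ⇒  voxels=89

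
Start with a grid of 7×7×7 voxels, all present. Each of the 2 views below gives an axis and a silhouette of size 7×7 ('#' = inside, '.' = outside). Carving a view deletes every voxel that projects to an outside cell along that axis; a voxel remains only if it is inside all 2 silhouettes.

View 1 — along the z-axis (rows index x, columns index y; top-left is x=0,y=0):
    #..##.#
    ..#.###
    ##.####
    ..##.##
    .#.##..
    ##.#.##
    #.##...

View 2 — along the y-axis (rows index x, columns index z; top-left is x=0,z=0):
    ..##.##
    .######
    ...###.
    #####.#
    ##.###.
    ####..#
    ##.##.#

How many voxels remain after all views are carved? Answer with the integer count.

137 voxels

initial block: 7^3 = 343
after view 1 [z-axis, 29 of 49 cells solid] → remaining = 203
after view 2 [y-axis, 34 of 49 cells solid] → remaining = 137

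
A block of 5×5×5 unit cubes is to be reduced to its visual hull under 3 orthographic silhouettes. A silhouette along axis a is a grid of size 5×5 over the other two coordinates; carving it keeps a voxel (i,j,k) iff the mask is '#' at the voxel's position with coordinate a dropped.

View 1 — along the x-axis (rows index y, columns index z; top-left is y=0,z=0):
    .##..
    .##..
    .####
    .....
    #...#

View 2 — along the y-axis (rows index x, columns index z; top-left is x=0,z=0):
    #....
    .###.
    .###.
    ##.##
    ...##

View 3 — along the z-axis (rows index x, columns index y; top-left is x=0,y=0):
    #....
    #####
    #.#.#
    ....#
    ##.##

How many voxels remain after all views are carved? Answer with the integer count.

15 voxels

initial block: 5^3 = 125
step 1: project along x, AND mask (10/25) → |grid| = 50
step 2: project along y, AND mask (13/25) → |grid| = 25
step 3: project along z, AND mask (14/25) → |grid| = 15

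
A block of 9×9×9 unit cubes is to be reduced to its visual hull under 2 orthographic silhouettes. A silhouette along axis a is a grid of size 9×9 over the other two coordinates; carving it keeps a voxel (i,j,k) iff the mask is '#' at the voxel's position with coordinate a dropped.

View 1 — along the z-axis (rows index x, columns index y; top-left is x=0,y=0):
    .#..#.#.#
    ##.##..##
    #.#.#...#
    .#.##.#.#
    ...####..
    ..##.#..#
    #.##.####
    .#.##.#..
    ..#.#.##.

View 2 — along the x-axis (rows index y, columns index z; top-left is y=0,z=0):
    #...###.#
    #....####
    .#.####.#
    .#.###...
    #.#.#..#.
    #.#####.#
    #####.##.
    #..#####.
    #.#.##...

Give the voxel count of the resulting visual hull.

initial block: 9^3 = 729
  1. axis=2 (XY plane), |mask|=42  ⇒  voxels=378
  2. axis=0 (YZ plane), |mask|=48  ⇒  voxels=216

216 voxels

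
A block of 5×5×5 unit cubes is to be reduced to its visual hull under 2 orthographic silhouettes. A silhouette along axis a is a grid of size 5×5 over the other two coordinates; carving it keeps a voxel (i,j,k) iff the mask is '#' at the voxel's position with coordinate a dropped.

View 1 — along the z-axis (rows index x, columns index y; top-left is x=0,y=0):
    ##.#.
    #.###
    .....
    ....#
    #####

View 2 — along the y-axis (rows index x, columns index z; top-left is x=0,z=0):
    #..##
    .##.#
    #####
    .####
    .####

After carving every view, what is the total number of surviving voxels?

|visual hull| = 45

initial block: 5^3 = 125
carve view 1 (along z, XY-mask fill 13/25): 65 voxels remain
carve view 2 (along y, XZ-mask fill 19/25): 45 voxels remain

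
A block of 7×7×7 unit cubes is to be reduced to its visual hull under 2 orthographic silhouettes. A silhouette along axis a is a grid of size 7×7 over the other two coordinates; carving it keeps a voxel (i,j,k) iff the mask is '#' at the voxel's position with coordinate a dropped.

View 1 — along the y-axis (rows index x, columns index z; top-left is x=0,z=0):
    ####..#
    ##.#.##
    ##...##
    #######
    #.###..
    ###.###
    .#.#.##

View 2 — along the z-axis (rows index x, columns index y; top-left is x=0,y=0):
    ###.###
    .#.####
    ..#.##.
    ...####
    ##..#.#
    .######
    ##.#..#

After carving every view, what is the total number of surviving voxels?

voxel count = 163

start: 7×7×7 = 343 voxels
  1. axis=1 (XZ plane), |mask|=35  ⇒  voxels=245
  2. axis=2 (XY plane), |mask|=32  ⇒  voxels=163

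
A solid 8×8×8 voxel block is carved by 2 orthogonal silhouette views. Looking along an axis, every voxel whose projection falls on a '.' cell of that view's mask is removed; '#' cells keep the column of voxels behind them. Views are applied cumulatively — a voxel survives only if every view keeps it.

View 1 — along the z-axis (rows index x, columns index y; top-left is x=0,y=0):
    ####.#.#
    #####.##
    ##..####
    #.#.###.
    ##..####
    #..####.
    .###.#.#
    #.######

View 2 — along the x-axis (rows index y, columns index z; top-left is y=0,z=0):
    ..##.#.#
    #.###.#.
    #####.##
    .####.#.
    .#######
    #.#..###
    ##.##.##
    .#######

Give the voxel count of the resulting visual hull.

initial block: 8^3 = 512
after view 1 [z-axis, 47 of 64 cells solid] → remaining = 376
after view 2 [x-axis, 46 of 64 cells solid] → remaining = 268

268 voxels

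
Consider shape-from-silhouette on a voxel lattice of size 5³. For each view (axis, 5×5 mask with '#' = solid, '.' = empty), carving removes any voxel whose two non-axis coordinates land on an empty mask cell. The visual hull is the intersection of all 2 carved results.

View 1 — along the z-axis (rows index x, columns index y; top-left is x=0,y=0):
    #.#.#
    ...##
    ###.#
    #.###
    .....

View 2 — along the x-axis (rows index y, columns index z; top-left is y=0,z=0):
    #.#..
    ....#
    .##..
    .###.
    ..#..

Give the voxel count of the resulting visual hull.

|visual hull| = 23

initial block: 5^3 = 125
V1 z: intersect with XY mask (13 set) -- 65 left
V2 x: intersect with YZ mask (9 set) -- 23 left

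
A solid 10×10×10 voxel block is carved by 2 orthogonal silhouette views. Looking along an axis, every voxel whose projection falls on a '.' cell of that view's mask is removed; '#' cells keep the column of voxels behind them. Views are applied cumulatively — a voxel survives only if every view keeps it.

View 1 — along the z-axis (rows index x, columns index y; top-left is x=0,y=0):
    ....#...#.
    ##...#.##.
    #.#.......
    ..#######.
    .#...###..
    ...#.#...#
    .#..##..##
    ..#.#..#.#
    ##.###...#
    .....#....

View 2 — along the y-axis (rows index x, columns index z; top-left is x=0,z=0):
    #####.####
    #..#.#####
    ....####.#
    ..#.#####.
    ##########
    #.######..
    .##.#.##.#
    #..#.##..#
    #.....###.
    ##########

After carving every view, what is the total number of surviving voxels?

before carving: 1000 voxels (10×10×10)
  1. axis=2 (XY plane), |mask|=39  ⇒  voxels=390
  2. axis=1 (XZ plane), |mask|=69  ⇒  voxels=250

remaining voxels: 250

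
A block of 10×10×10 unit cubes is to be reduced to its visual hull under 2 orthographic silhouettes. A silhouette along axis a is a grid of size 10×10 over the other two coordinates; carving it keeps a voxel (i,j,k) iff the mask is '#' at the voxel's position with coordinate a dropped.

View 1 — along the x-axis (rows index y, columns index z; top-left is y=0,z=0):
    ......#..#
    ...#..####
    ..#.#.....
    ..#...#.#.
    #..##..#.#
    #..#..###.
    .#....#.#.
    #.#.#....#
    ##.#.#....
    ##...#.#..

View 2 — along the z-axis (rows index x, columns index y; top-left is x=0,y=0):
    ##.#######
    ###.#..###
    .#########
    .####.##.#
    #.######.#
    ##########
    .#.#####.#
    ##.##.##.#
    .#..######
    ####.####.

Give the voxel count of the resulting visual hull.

full grid |V| = 1000
step 1: project along x, AND mask (37/100) → |grid| = 370
step 2: project along z, AND mask (79/100) → |grid| = 300

300 voxels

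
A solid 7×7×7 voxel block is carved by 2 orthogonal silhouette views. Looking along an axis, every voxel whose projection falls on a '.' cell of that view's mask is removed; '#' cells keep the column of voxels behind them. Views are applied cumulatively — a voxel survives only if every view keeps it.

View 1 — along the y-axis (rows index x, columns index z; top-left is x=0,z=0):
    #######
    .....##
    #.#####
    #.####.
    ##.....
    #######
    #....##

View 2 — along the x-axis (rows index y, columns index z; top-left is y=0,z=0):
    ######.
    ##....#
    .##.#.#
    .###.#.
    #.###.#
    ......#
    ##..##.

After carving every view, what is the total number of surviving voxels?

full grid |V| = 343
  1. axis=1 (XZ plane), |mask|=32  ⇒  voxels=224
  2. axis=0 (YZ plane), |mask|=27  ⇒  voxels=121

voxel count = 121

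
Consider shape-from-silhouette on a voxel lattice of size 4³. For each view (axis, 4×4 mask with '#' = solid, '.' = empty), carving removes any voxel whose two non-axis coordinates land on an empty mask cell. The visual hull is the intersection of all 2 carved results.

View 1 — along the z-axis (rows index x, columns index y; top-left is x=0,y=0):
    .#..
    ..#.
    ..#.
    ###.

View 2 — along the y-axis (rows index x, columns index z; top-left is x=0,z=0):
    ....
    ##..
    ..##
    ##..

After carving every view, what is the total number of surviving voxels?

before carving: 64 voxels (4×4×4)
step 1: project along z, AND mask (6/16) → |grid| = 24
step 2: project along y, AND mask (6/16) → |grid| = 10

remaining voxels: 10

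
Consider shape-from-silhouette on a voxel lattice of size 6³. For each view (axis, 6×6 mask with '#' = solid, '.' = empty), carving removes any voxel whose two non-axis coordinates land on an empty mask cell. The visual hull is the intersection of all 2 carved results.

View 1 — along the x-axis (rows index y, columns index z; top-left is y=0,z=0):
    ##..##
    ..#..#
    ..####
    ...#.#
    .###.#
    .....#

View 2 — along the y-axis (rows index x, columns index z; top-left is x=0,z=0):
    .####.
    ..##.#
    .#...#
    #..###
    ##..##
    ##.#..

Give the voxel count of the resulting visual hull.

voxel count = 59

before carving: 216 voxels (6×6×6)
V1 x: intersect with YZ mask (17 set) -- 102 left
V2 y: intersect with XZ mask (20 set) -- 59 left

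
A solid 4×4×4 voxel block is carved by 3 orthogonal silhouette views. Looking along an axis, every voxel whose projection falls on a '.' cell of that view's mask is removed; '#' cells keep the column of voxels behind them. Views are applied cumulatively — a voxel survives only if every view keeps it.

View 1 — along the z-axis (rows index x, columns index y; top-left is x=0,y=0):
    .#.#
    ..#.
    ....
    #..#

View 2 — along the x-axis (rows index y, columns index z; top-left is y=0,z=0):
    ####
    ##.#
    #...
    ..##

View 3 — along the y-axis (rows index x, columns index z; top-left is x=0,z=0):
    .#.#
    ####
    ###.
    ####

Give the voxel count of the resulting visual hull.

10 voxels

full grid |V| = 64
  1. axis=2 (XY plane), |mask|=5  ⇒  voxels=20
  2. axis=0 (YZ plane), |mask|=10  ⇒  voxels=12
  3. axis=1 (XZ plane), |mask|=13  ⇒  voxels=10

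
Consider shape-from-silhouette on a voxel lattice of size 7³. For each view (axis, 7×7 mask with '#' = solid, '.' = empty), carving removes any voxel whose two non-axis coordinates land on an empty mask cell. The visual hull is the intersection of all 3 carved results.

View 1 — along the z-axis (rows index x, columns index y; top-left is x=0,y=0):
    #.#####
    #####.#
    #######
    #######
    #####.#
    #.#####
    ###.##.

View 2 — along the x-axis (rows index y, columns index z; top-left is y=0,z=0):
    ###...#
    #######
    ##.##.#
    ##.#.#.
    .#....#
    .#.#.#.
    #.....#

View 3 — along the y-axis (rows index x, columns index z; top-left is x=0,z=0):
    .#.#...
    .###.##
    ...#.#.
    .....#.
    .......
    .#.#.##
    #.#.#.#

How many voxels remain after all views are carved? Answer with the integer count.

60 voxels

before carving: 343 voxels (7×7×7)
after view 1 [z-axis, 43 of 49 cells solid] → remaining = 301
after view 2 [x-axis, 27 of 49 cells solid] → remaining = 163
after view 3 [y-axis, 18 of 49 cells solid] → remaining = 60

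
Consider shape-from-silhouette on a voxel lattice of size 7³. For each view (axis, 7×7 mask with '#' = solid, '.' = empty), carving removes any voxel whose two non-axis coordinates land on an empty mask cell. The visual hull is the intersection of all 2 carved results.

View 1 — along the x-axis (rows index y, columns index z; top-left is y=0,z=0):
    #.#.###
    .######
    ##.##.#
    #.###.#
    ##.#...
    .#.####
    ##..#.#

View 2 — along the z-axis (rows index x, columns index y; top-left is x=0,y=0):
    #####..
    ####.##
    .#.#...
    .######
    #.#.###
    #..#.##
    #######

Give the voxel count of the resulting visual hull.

167 voxels

full grid |V| = 343
carve view 1 (along x, YZ-mask fill 33/49): 231 voxels remain
carve view 2 (along z, XY-mask fill 35/49): 167 voxels remain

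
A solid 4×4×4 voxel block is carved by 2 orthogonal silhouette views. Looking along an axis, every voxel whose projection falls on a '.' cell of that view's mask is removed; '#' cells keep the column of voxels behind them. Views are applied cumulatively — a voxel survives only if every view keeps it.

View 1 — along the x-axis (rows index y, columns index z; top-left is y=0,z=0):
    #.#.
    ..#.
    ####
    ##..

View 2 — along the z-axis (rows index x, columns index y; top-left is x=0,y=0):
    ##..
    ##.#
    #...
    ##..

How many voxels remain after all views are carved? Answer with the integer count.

voxel count = 13

full grid |V| = 64
  1. axis=0 (YZ plane), |mask|=9  ⇒  voxels=36
  2. axis=2 (XY plane), |mask|=8  ⇒  voxels=13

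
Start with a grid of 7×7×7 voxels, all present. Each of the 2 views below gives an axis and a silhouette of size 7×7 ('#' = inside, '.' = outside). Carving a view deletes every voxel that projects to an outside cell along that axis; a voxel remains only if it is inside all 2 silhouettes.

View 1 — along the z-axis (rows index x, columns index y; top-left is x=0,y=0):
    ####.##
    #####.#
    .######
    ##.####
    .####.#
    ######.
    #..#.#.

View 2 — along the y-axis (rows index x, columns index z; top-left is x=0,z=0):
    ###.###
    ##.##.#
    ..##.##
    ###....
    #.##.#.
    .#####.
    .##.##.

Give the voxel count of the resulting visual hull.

remaining voxels: 170

initial block: 7^3 = 343
after view 1 [z-axis, 38 of 49 cells solid] → remaining = 266
after view 2 [y-axis, 31 of 49 cells solid] → remaining = 170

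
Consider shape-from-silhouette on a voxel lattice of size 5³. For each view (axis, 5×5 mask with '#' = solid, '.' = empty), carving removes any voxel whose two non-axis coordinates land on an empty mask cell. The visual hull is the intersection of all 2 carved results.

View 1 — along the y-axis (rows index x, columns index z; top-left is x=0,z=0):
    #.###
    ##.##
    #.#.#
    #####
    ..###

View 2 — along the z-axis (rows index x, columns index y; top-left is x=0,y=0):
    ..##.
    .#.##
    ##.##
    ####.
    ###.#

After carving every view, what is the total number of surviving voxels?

|visual hull| = 64

start: 5×5×5 = 125 voxels
after view 1 [y-axis, 19 of 25 cells solid] → remaining = 95
after view 2 [z-axis, 17 of 25 cells solid] → remaining = 64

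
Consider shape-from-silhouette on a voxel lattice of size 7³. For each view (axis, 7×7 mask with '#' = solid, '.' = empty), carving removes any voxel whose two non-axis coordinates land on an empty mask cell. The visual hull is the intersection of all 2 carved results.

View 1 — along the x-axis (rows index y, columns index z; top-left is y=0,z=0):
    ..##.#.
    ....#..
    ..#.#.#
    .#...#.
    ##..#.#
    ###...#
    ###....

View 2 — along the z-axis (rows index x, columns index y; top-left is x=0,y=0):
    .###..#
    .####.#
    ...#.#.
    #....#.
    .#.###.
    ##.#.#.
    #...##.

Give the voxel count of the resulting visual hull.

voxel count = 67

before carving: 343 voxels (7×7×7)
  1. axis=0 (YZ plane), |mask|=20  ⇒  voxels=140
  2. axis=2 (XY plane), |mask|=24  ⇒  voxels=67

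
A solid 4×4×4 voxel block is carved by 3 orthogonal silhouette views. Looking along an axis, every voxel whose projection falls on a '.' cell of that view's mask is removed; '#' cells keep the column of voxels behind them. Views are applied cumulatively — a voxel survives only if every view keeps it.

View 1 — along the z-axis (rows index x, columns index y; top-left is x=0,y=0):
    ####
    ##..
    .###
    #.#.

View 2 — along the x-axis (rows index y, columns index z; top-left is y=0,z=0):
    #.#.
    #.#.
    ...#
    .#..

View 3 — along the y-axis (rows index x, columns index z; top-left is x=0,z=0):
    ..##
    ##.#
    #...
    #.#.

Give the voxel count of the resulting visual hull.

8 voxels

start: 4×4×4 = 64 voxels
[1] z-view keeps 11 columns → grid now 44
[2] x-view keeps 6 columns → grid now 17
[3] y-view keeps 8 columns → grid now 8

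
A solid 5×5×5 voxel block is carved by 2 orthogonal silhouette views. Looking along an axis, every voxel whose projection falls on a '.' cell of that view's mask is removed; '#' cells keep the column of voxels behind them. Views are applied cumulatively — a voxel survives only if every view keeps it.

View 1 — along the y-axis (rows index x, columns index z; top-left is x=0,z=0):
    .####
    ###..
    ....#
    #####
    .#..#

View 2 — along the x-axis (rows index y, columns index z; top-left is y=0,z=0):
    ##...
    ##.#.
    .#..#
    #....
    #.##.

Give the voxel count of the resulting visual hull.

voxel count = 31

full grid |V| = 125
V1 y: intersect with XZ mask (15 set) -- 75 left
V2 x: intersect with YZ mask (11 set) -- 31 left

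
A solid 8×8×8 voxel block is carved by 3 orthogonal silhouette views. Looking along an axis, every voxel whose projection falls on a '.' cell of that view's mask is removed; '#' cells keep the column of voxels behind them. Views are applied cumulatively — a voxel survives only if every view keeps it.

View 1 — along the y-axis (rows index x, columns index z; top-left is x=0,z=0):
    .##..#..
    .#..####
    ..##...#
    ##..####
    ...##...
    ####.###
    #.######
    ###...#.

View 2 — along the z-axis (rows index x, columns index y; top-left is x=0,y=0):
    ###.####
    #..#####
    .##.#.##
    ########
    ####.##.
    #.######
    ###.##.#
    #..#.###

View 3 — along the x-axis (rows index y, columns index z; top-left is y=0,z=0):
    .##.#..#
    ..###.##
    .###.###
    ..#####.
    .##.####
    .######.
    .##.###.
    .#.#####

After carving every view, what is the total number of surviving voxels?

before carving: 512 voxels (8×8×8)
V1 y: intersect with XZ mask (37 set) -- 296 left
V2 z: intersect with XY mask (50 set) -- 237 left
V3 x: intersect with YZ mask (43 set) -- 164 left

164 voxels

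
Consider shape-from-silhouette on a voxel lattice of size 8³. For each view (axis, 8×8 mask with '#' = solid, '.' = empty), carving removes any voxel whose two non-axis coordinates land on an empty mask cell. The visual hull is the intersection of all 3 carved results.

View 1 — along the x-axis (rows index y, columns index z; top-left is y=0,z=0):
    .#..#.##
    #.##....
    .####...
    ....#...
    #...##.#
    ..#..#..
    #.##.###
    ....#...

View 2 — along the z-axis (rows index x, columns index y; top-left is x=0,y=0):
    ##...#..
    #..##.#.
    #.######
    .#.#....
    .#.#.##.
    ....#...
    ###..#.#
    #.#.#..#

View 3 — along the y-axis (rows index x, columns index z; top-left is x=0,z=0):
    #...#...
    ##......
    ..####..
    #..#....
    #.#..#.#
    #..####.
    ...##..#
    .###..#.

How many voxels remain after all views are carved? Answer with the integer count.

|visual hull| = 42

initial block: 8^3 = 512
[1] x-view keeps 25 columns → grid now 200
[2] z-view keeps 30 columns → grid now 93
[3] y-view keeps 26 columns → grid now 42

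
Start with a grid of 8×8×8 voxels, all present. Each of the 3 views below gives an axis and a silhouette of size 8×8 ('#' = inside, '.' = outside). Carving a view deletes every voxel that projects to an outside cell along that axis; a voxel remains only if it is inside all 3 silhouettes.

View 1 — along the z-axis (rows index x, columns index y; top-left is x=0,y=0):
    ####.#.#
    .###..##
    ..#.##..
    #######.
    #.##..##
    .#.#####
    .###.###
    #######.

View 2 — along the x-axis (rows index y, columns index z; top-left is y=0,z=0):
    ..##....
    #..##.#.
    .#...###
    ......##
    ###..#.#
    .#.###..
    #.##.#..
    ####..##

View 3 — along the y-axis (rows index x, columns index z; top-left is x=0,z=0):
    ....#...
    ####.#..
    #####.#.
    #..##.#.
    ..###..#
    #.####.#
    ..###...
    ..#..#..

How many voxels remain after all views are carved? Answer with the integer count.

start: 8×8×8 = 512 voxels
step 1: project along z, AND mask (45/64) → |grid| = 360
step 2: project along x, AND mask (31/64) → |grid| = 172
step 3: project along y, AND mask (31/64) → |grid| = 77

voxel count = 77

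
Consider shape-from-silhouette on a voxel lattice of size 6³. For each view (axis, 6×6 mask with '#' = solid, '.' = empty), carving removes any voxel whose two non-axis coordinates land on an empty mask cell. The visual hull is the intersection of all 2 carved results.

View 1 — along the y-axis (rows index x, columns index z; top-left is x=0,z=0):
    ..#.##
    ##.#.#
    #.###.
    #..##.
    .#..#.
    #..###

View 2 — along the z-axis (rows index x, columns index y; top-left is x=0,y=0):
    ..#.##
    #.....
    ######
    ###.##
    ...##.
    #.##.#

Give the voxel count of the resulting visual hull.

full grid |V| = 216
step 1: project along y, AND mask (20/36) → |grid| = 120
step 2: project along z, AND mask (21/36) → |grid| = 72

72 voxels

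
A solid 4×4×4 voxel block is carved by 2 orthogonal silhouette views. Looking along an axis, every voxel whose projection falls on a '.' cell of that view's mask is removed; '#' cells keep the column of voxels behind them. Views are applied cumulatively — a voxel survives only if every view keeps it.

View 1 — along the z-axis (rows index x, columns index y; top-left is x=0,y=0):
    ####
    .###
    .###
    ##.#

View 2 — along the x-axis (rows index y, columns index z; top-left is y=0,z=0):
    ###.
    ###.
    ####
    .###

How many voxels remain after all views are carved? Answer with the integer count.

before carving: 64 voxels (4×4×4)
carve view 1 (along z, XY-mask fill 13/16): 52 voxels remain
carve view 2 (along x, YZ-mask fill 13/16): 42 voxels remain

remaining voxels: 42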